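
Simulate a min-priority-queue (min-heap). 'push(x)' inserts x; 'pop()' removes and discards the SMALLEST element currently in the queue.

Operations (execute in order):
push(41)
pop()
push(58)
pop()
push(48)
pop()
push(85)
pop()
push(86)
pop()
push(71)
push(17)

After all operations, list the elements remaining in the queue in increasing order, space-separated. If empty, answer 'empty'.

push(41): heap contents = [41]
pop() → 41: heap contents = []
push(58): heap contents = [58]
pop() → 58: heap contents = []
push(48): heap contents = [48]
pop() → 48: heap contents = []
push(85): heap contents = [85]
pop() → 85: heap contents = []
push(86): heap contents = [86]
pop() → 86: heap contents = []
push(71): heap contents = [71]
push(17): heap contents = [17, 71]

Answer: 17 71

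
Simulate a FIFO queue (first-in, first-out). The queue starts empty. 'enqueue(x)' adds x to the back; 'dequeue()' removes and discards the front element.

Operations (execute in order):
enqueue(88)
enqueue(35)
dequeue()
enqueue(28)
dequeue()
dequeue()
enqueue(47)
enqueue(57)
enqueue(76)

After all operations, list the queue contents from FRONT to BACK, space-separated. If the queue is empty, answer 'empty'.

enqueue(88): [88]
enqueue(35): [88, 35]
dequeue(): [35]
enqueue(28): [35, 28]
dequeue(): [28]
dequeue(): []
enqueue(47): [47]
enqueue(57): [47, 57]
enqueue(76): [47, 57, 76]

Answer: 47 57 76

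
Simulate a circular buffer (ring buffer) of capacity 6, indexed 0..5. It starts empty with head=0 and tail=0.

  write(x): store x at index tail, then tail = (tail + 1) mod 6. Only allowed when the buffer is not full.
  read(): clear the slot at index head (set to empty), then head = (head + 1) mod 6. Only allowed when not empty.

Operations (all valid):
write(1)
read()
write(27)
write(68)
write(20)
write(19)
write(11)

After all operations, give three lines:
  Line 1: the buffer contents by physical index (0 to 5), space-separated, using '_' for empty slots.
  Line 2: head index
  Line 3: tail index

Answer: _ 27 68 20 19 11
1
0

Derivation:
write(1): buf=[1 _ _ _ _ _], head=0, tail=1, size=1
read(): buf=[_ _ _ _ _ _], head=1, tail=1, size=0
write(27): buf=[_ 27 _ _ _ _], head=1, tail=2, size=1
write(68): buf=[_ 27 68 _ _ _], head=1, tail=3, size=2
write(20): buf=[_ 27 68 20 _ _], head=1, tail=4, size=3
write(19): buf=[_ 27 68 20 19 _], head=1, tail=5, size=4
write(11): buf=[_ 27 68 20 19 11], head=1, tail=0, size=5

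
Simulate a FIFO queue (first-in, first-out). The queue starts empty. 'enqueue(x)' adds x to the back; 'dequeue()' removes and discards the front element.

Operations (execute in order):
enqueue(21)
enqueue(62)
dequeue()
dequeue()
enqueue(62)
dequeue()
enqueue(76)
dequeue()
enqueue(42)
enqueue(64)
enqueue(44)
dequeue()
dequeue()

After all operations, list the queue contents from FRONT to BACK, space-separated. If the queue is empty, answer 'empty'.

Answer: 44

Derivation:
enqueue(21): [21]
enqueue(62): [21, 62]
dequeue(): [62]
dequeue(): []
enqueue(62): [62]
dequeue(): []
enqueue(76): [76]
dequeue(): []
enqueue(42): [42]
enqueue(64): [42, 64]
enqueue(44): [42, 64, 44]
dequeue(): [64, 44]
dequeue(): [44]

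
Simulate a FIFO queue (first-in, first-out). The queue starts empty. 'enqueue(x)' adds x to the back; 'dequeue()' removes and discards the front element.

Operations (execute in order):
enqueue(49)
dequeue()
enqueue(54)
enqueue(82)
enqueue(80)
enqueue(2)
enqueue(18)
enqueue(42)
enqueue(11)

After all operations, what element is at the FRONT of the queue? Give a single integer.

Answer: 54

Derivation:
enqueue(49): queue = [49]
dequeue(): queue = []
enqueue(54): queue = [54]
enqueue(82): queue = [54, 82]
enqueue(80): queue = [54, 82, 80]
enqueue(2): queue = [54, 82, 80, 2]
enqueue(18): queue = [54, 82, 80, 2, 18]
enqueue(42): queue = [54, 82, 80, 2, 18, 42]
enqueue(11): queue = [54, 82, 80, 2, 18, 42, 11]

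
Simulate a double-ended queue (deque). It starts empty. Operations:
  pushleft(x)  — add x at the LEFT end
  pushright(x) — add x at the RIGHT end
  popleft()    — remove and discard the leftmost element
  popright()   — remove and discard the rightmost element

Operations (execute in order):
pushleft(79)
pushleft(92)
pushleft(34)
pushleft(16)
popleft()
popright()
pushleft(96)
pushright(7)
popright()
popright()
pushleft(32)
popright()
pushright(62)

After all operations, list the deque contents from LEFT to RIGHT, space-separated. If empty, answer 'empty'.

pushleft(79): [79]
pushleft(92): [92, 79]
pushleft(34): [34, 92, 79]
pushleft(16): [16, 34, 92, 79]
popleft(): [34, 92, 79]
popright(): [34, 92]
pushleft(96): [96, 34, 92]
pushright(7): [96, 34, 92, 7]
popright(): [96, 34, 92]
popright(): [96, 34]
pushleft(32): [32, 96, 34]
popright(): [32, 96]
pushright(62): [32, 96, 62]

Answer: 32 96 62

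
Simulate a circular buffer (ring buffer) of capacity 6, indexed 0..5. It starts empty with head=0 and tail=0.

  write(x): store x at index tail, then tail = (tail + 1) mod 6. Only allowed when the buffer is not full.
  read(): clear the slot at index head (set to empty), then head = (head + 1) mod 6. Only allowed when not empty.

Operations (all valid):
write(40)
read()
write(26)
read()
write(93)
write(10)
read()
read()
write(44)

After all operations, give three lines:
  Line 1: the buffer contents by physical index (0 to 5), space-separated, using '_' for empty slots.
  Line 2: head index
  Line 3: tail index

write(40): buf=[40 _ _ _ _ _], head=0, tail=1, size=1
read(): buf=[_ _ _ _ _ _], head=1, tail=1, size=0
write(26): buf=[_ 26 _ _ _ _], head=1, tail=2, size=1
read(): buf=[_ _ _ _ _ _], head=2, tail=2, size=0
write(93): buf=[_ _ 93 _ _ _], head=2, tail=3, size=1
write(10): buf=[_ _ 93 10 _ _], head=2, tail=4, size=2
read(): buf=[_ _ _ 10 _ _], head=3, tail=4, size=1
read(): buf=[_ _ _ _ _ _], head=4, tail=4, size=0
write(44): buf=[_ _ _ _ 44 _], head=4, tail=5, size=1

Answer: _ _ _ _ 44 _
4
5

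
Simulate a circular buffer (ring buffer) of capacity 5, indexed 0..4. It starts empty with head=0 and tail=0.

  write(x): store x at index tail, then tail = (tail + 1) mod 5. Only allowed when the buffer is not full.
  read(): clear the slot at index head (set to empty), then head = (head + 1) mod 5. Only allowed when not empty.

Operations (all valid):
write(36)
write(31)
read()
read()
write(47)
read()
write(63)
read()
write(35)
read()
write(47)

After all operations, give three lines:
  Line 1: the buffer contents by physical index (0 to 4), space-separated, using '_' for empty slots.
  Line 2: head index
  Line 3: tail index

Answer: 47 _ _ _ _
0
1

Derivation:
write(36): buf=[36 _ _ _ _], head=0, tail=1, size=1
write(31): buf=[36 31 _ _ _], head=0, tail=2, size=2
read(): buf=[_ 31 _ _ _], head=1, tail=2, size=1
read(): buf=[_ _ _ _ _], head=2, tail=2, size=0
write(47): buf=[_ _ 47 _ _], head=2, tail=3, size=1
read(): buf=[_ _ _ _ _], head=3, tail=3, size=0
write(63): buf=[_ _ _ 63 _], head=3, tail=4, size=1
read(): buf=[_ _ _ _ _], head=4, tail=4, size=0
write(35): buf=[_ _ _ _ 35], head=4, tail=0, size=1
read(): buf=[_ _ _ _ _], head=0, tail=0, size=0
write(47): buf=[47 _ _ _ _], head=0, tail=1, size=1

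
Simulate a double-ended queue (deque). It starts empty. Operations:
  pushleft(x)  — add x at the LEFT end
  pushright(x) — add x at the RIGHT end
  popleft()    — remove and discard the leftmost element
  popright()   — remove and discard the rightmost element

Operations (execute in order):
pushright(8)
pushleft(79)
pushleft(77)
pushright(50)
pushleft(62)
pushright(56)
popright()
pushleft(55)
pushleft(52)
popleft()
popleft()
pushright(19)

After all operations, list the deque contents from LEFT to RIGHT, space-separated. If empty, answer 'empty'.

Answer: 62 77 79 8 50 19

Derivation:
pushright(8): [8]
pushleft(79): [79, 8]
pushleft(77): [77, 79, 8]
pushright(50): [77, 79, 8, 50]
pushleft(62): [62, 77, 79, 8, 50]
pushright(56): [62, 77, 79, 8, 50, 56]
popright(): [62, 77, 79, 8, 50]
pushleft(55): [55, 62, 77, 79, 8, 50]
pushleft(52): [52, 55, 62, 77, 79, 8, 50]
popleft(): [55, 62, 77, 79, 8, 50]
popleft(): [62, 77, 79, 8, 50]
pushright(19): [62, 77, 79, 8, 50, 19]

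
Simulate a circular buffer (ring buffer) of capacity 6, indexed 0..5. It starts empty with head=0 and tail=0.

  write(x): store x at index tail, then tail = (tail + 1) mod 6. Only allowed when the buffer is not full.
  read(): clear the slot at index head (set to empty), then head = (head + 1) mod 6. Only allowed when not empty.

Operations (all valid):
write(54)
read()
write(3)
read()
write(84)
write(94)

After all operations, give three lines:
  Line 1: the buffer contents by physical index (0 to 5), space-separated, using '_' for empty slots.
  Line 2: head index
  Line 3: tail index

write(54): buf=[54 _ _ _ _ _], head=0, tail=1, size=1
read(): buf=[_ _ _ _ _ _], head=1, tail=1, size=0
write(3): buf=[_ 3 _ _ _ _], head=1, tail=2, size=1
read(): buf=[_ _ _ _ _ _], head=2, tail=2, size=0
write(84): buf=[_ _ 84 _ _ _], head=2, tail=3, size=1
write(94): buf=[_ _ 84 94 _ _], head=2, tail=4, size=2

Answer: _ _ 84 94 _ _
2
4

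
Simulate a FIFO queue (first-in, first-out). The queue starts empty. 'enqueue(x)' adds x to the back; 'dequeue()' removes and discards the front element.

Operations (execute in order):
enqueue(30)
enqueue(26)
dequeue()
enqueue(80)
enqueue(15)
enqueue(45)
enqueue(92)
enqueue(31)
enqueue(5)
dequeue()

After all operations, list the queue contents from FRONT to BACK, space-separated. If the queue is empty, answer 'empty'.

Answer: 80 15 45 92 31 5

Derivation:
enqueue(30): [30]
enqueue(26): [30, 26]
dequeue(): [26]
enqueue(80): [26, 80]
enqueue(15): [26, 80, 15]
enqueue(45): [26, 80, 15, 45]
enqueue(92): [26, 80, 15, 45, 92]
enqueue(31): [26, 80, 15, 45, 92, 31]
enqueue(5): [26, 80, 15, 45, 92, 31, 5]
dequeue(): [80, 15, 45, 92, 31, 5]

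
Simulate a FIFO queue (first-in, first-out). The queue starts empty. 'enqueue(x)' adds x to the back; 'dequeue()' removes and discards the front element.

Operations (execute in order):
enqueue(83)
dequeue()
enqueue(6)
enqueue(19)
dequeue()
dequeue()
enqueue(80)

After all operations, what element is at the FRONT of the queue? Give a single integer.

Answer: 80

Derivation:
enqueue(83): queue = [83]
dequeue(): queue = []
enqueue(6): queue = [6]
enqueue(19): queue = [6, 19]
dequeue(): queue = [19]
dequeue(): queue = []
enqueue(80): queue = [80]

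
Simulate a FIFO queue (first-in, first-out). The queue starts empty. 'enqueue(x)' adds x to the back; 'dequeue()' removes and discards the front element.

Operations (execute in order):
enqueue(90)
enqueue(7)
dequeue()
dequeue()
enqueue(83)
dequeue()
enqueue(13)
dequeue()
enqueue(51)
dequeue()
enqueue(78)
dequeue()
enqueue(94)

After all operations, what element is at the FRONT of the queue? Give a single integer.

enqueue(90): queue = [90]
enqueue(7): queue = [90, 7]
dequeue(): queue = [7]
dequeue(): queue = []
enqueue(83): queue = [83]
dequeue(): queue = []
enqueue(13): queue = [13]
dequeue(): queue = []
enqueue(51): queue = [51]
dequeue(): queue = []
enqueue(78): queue = [78]
dequeue(): queue = []
enqueue(94): queue = [94]

Answer: 94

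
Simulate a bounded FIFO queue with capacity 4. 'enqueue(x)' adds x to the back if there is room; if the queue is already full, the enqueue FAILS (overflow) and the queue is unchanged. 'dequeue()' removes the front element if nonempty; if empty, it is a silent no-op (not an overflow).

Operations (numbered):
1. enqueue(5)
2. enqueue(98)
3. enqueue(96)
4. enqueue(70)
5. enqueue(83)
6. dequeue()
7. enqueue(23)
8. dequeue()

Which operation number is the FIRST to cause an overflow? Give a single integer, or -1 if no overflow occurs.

1. enqueue(5): size=1
2. enqueue(98): size=2
3. enqueue(96): size=3
4. enqueue(70): size=4
5. enqueue(83): size=4=cap → OVERFLOW (fail)
6. dequeue(): size=3
7. enqueue(23): size=4
8. dequeue(): size=3

Answer: 5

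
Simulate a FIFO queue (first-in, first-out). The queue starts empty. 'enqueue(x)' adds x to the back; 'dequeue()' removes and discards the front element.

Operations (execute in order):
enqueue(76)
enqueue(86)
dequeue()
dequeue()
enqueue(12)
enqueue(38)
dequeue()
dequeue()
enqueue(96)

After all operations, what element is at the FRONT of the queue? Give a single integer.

enqueue(76): queue = [76]
enqueue(86): queue = [76, 86]
dequeue(): queue = [86]
dequeue(): queue = []
enqueue(12): queue = [12]
enqueue(38): queue = [12, 38]
dequeue(): queue = [38]
dequeue(): queue = []
enqueue(96): queue = [96]

Answer: 96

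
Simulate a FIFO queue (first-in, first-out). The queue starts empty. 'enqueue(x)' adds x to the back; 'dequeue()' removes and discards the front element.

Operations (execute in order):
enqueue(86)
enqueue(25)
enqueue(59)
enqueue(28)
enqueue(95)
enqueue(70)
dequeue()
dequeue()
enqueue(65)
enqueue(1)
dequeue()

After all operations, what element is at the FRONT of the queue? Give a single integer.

Answer: 28

Derivation:
enqueue(86): queue = [86]
enqueue(25): queue = [86, 25]
enqueue(59): queue = [86, 25, 59]
enqueue(28): queue = [86, 25, 59, 28]
enqueue(95): queue = [86, 25, 59, 28, 95]
enqueue(70): queue = [86, 25, 59, 28, 95, 70]
dequeue(): queue = [25, 59, 28, 95, 70]
dequeue(): queue = [59, 28, 95, 70]
enqueue(65): queue = [59, 28, 95, 70, 65]
enqueue(1): queue = [59, 28, 95, 70, 65, 1]
dequeue(): queue = [28, 95, 70, 65, 1]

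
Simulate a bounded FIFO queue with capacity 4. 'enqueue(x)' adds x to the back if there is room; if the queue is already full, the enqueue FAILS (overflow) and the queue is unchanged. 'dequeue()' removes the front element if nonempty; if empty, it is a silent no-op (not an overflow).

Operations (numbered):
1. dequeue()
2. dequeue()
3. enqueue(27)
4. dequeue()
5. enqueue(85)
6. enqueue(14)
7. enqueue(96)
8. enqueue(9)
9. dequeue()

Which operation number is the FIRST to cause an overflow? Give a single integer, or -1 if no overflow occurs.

Answer: -1

Derivation:
1. dequeue(): empty, no-op, size=0
2. dequeue(): empty, no-op, size=0
3. enqueue(27): size=1
4. dequeue(): size=0
5. enqueue(85): size=1
6. enqueue(14): size=2
7. enqueue(96): size=3
8. enqueue(9): size=4
9. dequeue(): size=3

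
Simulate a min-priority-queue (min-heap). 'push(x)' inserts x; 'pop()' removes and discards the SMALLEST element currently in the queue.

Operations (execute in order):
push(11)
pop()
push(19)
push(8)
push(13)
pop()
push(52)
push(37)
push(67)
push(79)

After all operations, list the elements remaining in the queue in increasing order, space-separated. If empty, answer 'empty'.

push(11): heap contents = [11]
pop() → 11: heap contents = []
push(19): heap contents = [19]
push(8): heap contents = [8, 19]
push(13): heap contents = [8, 13, 19]
pop() → 8: heap contents = [13, 19]
push(52): heap contents = [13, 19, 52]
push(37): heap contents = [13, 19, 37, 52]
push(67): heap contents = [13, 19, 37, 52, 67]
push(79): heap contents = [13, 19, 37, 52, 67, 79]

Answer: 13 19 37 52 67 79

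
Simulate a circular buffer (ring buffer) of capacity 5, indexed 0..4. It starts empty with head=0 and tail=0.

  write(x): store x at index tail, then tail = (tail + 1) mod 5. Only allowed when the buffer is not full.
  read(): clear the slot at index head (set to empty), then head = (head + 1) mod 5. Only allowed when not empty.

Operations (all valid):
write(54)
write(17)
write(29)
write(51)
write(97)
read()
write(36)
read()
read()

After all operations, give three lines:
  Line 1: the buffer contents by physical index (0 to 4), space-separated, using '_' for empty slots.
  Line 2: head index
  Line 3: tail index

Answer: 36 _ _ 51 97
3
1

Derivation:
write(54): buf=[54 _ _ _ _], head=0, tail=1, size=1
write(17): buf=[54 17 _ _ _], head=0, tail=2, size=2
write(29): buf=[54 17 29 _ _], head=0, tail=3, size=3
write(51): buf=[54 17 29 51 _], head=0, tail=4, size=4
write(97): buf=[54 17 29 51 97], head=0, tail=0, size=5
read(): buf=[_ 17 29 51 97], head=1, tail=0, size=4
write(36): buf=[36 17 29 51 97], head=1, tail=1, size=5
read(): buf=[36 _ 29 51 97], head=2, tail=1, size=4
read(): buf=[36 _ _ 51 97], head=3, tail=1, size=3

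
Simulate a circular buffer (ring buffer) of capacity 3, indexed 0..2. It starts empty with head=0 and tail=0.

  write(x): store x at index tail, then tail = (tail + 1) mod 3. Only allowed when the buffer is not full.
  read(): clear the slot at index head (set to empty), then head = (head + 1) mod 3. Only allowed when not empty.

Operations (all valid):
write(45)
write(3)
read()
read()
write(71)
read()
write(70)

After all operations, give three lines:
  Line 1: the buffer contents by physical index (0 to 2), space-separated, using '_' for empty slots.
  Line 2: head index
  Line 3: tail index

write(45): buf=[45 _ _], head=0, tail=1, size=1
write(3): buf=[45 3 _], head=0, tail=2, size=2
read(): buf=[_ 3 _], head=1, tail=2, size=1
read(): buf=[_ _ _], head=2, tail=2, size=0
write(71): buf=[_ _ 71], head=2, tail=0, size=1
read(): buf=[_ _ _], head=0, tail=0, size=0
write(70): buf=[70 _ _], head=0, tail=1, size=1

Answer: 70 _ _
0
1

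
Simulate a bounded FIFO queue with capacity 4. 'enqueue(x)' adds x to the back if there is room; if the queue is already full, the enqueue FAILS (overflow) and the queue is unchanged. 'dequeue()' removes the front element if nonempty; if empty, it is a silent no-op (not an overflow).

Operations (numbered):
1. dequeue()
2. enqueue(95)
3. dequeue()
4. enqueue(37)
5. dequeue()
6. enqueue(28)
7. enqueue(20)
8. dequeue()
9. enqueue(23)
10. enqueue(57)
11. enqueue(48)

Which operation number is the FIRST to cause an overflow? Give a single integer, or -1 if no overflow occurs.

Answer: -1

Derivation:
1. dequeue(): empty, no-op, size=0
2. enqueue(95): size=1
3. dequeue(): size=0
4. enqueue(37): size=1
5. dequeue(): size=0
6. enqueue(28): size=1
7. enqueue(20): size=2
8. dequeue(): size=1
9. enqueue(23): size=2
10. enqueue(57): size=3
11. enqueue(48): size=4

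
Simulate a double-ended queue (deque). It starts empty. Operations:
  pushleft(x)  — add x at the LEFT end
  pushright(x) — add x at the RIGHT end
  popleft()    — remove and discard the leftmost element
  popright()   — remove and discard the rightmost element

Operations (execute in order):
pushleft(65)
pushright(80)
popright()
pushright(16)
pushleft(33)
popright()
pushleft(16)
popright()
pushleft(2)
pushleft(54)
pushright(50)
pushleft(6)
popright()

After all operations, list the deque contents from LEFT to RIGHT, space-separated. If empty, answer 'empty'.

Answer: 6 54 2 16 33

Derivation:
pushleft(65): [65]
pushright(80): [65, 80]
popright(): [65]
pushright(16): [65, 16]
pushleft(33): [33, 65, 16]
popright(): [33, 65]
pushleft(16): [16, 33, 65]
popright(): [16, 33]
pushleft(2): [2, 16, 33]
pushleft(54): [54, 2, 16, 33]
pushright(50): [54, 2, 16, 33, 50]
pushleft(6): [6, 54, 2, 16, 33, 50]
popright(): [6, 54, 2, 16, 33]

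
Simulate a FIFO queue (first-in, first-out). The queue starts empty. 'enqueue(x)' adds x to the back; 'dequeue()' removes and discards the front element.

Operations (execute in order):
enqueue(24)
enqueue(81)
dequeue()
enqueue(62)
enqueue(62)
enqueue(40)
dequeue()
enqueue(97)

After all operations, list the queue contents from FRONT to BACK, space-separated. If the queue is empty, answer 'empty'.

enqueue(24): [24]
enqueue(81): [24, 81]
dequeue(): [81]
enqueue(62): [81, 62]
enqueue(62): [81, 62, 62]
enqueue(40): [81, 62, 62, 40]
dequeue(): [62, 62, 40]
enqueue(97): [62, 62, 40, 97]

Answer: 62 62 40 97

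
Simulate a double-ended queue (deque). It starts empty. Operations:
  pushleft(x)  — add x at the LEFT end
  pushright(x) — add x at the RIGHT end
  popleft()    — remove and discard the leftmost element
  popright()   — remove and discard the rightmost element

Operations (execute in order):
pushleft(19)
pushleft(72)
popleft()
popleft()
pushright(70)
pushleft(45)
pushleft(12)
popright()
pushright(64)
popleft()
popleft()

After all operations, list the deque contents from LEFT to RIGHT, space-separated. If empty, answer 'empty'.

Answer: 64

Derivation:
pushleft(19): [19]
pushleft(72): [72, 19]
popleft(): [19]
popleft(): []
pushright(70): [70]
pushleft(45): [45, 70]
pushleft(12): [12, 45, 70]
popright(): [12, 45]
pushright(64): [12, 45, 64]
popleft(): [45, 64]
popleft(): [64]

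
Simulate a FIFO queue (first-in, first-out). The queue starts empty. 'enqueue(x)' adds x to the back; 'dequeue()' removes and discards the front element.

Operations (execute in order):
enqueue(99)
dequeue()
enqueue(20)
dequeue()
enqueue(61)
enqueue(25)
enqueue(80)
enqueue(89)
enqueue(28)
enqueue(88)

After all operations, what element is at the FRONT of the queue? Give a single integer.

enqueue(99): queue = [99]
dequeue(): queue = []
enqueue(20): queue = [20]
dequeue(): queue = []
enqueue(61): queue = [61]
enqueue(25): queue = [61, 25]
enqueue(80): queue = [61, 25, 80]
enqueue(89): queue = [61, 25, 80, 89]
enqueue(28): queue = [61, 25, 80, 89, 28]
enqueue(88): queue = [61, 25, 80, 89, 28, 88]

Answer: 61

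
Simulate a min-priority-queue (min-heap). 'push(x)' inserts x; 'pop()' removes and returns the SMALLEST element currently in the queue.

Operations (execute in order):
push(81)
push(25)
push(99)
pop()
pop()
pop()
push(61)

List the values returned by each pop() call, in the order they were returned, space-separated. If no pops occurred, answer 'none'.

push(81): heap contents = [81]
push(25): heap contents = [25, 81]
push(99): heap contents = [25, 81, 99]
pop() → 25: heap contents = [81, 99]
pop() → 81: heap contents = [99]
pop() → 99: heap contents = []
push(61): heap contents = [61]

Answer: 25 81 99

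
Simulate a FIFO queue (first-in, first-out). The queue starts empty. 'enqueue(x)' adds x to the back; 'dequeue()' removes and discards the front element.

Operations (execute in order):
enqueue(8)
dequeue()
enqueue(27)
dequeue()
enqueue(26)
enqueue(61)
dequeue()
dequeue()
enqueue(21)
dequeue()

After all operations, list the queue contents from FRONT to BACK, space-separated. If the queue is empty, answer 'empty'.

enqueue(8): [8]
dequeue(): []
enqueue(27): [27]
dequeue(): []
enqueue(26): [26]
enqueue(61): [26, 61]
dequeue(): [61]
dequeue(): []
enqueue(21): [21]
dequeue(): []

Answer: empty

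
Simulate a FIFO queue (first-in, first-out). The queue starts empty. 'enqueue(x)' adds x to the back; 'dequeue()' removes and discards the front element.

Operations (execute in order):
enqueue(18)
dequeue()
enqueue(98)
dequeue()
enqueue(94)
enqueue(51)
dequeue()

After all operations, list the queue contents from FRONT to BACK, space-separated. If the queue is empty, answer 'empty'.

Answer: 51

Derivation:
enqueue(18): [18]
dequeue(): []
enqueue(98): [98]
dequeue(): []
enqueue(94): [94]
enqueue(51): [94, 51]
dequeue(): [51]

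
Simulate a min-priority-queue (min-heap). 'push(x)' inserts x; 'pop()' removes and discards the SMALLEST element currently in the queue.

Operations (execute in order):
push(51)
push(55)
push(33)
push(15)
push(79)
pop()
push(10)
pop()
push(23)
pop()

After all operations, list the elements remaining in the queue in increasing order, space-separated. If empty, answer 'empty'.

push(51): heap contents = [51]
push(55): heap contents = [51, 55]
push(33): heap contents = [33, 51, 55]
push(15): heap contents = [15, 33, 51, 55]
push(79): heap contents = [15, 33, 51, 55, 79]
pop() → 15: heap contents = [33, 51, 55, 79]
push(10): heap contents = [10, 33, 51, 55, 79]
pop() → 10: heap contents = [33, 51, 55, 79]
push(23): heap contents = [23, 33, 51, 55, 79]
pop() → 23: heap contents = [33, 51, 55, 79]

Answer: 33 51 55 79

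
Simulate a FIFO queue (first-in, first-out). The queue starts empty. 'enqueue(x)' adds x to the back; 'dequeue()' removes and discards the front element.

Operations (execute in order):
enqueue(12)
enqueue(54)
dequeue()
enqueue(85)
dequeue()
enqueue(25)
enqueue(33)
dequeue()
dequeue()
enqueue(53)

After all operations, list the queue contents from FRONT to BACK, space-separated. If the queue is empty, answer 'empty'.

enqueue(12): [12]
enqueue(54): [12, 54]
dequeue(): [54]
enqueue(85): [54, 85]
dequeue(): [85]
enqueue(25): [85, 25]
enqueue(33): [85, 25, 33]
dequeue(): [25, 33]
dequeue(): [33]
enqueue(53): [33, 53]

Answer: 33 53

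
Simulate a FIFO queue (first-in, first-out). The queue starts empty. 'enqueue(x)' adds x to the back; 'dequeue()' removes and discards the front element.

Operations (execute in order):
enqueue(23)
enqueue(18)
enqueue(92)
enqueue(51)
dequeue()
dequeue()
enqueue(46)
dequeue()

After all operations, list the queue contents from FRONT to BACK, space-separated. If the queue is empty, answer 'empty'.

Answer: 51 46

Derivation:
enqueue(23): [23]
enqueue(18): [23, 18]
enqueue(92): [23, 18, 92]
enqueue(51): [23, 18, 92, 51]
dequeue(): [18, 92, 51]
dequeue(): [92, 51]
enqueue(46): [92, 51, 46]
dequeue(): [51, 46]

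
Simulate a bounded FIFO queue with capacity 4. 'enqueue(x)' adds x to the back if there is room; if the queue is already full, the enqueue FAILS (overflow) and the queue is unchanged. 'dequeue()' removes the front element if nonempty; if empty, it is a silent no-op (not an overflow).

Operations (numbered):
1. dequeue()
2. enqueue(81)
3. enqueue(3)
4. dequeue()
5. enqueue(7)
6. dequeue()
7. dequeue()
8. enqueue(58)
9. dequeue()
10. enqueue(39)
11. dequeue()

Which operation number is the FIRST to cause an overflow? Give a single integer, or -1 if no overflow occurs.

1. dequeue(): empty, no-op, size=0
2. enqueue(81): size=1
3. enqueue(3): size=2
4. dequeue(): size=1
5. enqueue(7): size=2
6. dequeue(): size=1
7. dequeue(): size=0
8. enqueue(58): size=1
9. dequeue(): size=0
10. enqueue(39): size=1
11. dequeue(): size=0

Answer: -1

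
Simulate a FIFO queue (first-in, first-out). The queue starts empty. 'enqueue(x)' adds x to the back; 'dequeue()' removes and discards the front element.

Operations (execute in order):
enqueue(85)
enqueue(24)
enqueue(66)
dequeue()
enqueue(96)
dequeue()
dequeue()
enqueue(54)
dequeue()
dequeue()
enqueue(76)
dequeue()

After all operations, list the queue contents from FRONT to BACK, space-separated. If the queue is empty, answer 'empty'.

Answer: empty

Derivation:
enqueue(85): [85]
enqueue(24): [85, 24]
enqueue(66): [85, 24, 66]
dequeue(): [24, 66]
enqueue(96): [24, 66, 96]
dequeue(): [66, 96]
dequeue(): [96]
enqueue(54): [96, 54]
dequeue(): [54]
dequeue(): []
enqueue(76): [76]
dequeue(): []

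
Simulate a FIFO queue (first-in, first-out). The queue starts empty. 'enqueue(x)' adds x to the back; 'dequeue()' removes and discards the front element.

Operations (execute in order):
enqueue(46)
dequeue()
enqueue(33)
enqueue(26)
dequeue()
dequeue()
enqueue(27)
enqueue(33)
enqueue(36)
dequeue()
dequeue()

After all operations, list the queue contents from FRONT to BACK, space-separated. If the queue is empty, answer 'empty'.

enqueue(46): [46]
dequeue(): []
enqueue(33): [33]
enqueue(26): [33, 26]
dequeue(): [26]
dequeue(): []
enqueue(27): [27]
enqueue(33): [27, 33]
enqueue(36): [27, 33, 36]
dequeue(): [33, 36]
dequeue(): [36]

Answer: 36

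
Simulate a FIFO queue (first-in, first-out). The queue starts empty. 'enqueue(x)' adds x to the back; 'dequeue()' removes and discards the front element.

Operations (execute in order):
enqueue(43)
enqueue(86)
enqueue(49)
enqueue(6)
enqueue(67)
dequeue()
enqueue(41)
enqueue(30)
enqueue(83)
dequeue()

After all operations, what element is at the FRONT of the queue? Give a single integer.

enqueue(43): queue = [43]
enqueue(86): queue = [43, 86]
enqueue(49): queue = [43, 86, 49]
enqueue(6): queue = [43, 86, 49, 6]
enqueue(67): queue = [43, 86, 49, 6, 67]
dequeue(): queue = [86, 49, 6, 67]
enqueue(41): queue = [86, 49, 6, 67, 41]
enqueue(30): queue = [86, 49, 6, 67, 41, 30]
enqueue(83): queue = [86, 49, 6, 67, 41, 30, 83]
dequeue(): queue = [49, 6, 67, 41, 30, 83]

Answer: 49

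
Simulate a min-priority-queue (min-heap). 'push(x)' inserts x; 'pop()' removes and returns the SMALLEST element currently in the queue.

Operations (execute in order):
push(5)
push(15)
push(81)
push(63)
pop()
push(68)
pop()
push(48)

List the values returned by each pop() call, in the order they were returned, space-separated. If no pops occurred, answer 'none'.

Answer: 5 15

Derivation:
push(5): heap contents = [5]
push(15): heap contents = [5, 15]
push(81): heap contents = [5, 15, 81]
push(63): heap contents = [5, 15, 63, 81]
pop() → 5: heap contents = [15, 63, 81]
push(68): heap contents = [15, 63, 68, 81]
pop() → 15: heap contents = [63, 68, 81]
push(48): heap contents = [48, 63, 68, 81]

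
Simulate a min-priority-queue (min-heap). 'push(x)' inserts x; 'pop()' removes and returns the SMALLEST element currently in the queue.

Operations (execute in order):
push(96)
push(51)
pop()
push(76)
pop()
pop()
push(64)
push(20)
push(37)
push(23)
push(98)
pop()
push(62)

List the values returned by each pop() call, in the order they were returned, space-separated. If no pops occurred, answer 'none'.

Answer: 51 76 96 20

Derivation:
push(96): heap contents = [96]
push(51): heap contents = [51, 96]
pop() → 51: heap contents = [96]
push(76): heap contents = [76, 96]
pop() → 76: heap contents = [96]
pop() → 96: heap contents = []
push(64): heap contents = [64]
push(20): heap contents = [20, 64]
push(37): heap contents = [20, 37, 64]
push(23): heap contents = [20, 23, 37, 64]
push(98): heap contents = [20, 23, 37, 64, 98]
pop() → 20: heap contents = [23, 37, 64, 98]
push(62): heap contents = [23, 37, 62, 64, 98]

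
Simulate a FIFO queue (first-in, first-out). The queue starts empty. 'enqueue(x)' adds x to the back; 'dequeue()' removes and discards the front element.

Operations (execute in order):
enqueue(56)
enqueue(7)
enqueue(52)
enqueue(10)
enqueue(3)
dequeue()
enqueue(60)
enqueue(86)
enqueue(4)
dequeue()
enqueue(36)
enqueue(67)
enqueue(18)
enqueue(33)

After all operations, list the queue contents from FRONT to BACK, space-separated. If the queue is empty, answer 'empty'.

Answer: 52 10 3 60 86 4 36 67 18 33

Derivation:
enqueue(56): [56]
enqueue(7): [56, 7]
enqueue(52): [56, 7, 52]
enqueue(10): [56, 7, 52, 10]
enqueue(3): [56, 7, 52, 10, 3]
dequeue(): [7, 52, 10, 3]
enqueue(60): [7, 52, 10, 3, 60]
enqueue(86): [7, 52, 10, 3, 60, 86]
enqueue(4): [7, 52, 10, 3, 60, 86, 4]
dequeue(): [52, 10, 3, 60, 86, 4]
enqueue(36): [52, 10, 3, 60, 86, 4, 36]
enqueue(67): [52, 10, 3, 60, 86, 4, 36, 67]
enqueue(18): [52, 10, 3, 60, 86, 4, 36, 67, 18]
enqueue(33): [52, 10, 3, 60, 86, 4, 36, 67, 18, 33]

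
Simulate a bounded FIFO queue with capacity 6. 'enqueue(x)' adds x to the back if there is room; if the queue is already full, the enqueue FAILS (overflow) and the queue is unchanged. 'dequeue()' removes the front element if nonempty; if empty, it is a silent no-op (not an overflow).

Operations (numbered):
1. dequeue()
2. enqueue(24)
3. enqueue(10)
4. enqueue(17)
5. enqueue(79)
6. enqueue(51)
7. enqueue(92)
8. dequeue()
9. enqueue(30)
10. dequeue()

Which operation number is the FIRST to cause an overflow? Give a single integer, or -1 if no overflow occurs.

Answer: -1

Derivation:
1. dequeue(): empty, no-op, size=0
2. enqueue(24): size=1
3. enqueue(10): size=2
4. enqueue(17): size=3
5. enqueue(79): size=4
6. enqueue(51): size=5
7. enqueue(92): size=6
8. dequeue(): size=5
9. enqueue(30): size=6
10. dequeue(): size=5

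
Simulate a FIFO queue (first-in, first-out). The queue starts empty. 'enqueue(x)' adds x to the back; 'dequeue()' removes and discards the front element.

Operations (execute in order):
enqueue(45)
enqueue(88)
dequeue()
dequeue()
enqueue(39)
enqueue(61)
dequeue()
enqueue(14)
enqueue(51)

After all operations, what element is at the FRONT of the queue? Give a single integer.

Answer: 61

Derivation:
enqueue(45): queue = [45]
enqueue(88): queue = [45, 88]
dequeue(): queue = [88]
dequeue(): queue = []
enqueue(39): queue = [39]
enqueue(61): queue = [39, 61]
dequeue(): queue = [61]
enqueue(14): queue = [61, 14]
enqueue(51): queue = [61, 14, 51]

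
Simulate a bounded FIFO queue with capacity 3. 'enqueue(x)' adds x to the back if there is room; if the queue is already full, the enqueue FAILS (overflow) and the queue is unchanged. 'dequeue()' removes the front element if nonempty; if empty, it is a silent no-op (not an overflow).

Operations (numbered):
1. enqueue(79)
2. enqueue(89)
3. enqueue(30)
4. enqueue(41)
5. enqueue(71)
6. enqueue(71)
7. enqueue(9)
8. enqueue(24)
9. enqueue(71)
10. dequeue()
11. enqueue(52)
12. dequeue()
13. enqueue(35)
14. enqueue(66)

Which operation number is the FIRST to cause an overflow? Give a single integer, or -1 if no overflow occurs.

Answer: 4

Derivation:
1. enqueue(79): size=1
2. enqueue(89): size=2
3. enqueue(30): size=3
4. enqueue(41): size=3=cap → OVERFLOW (fail)
5. enqueue(71): size=3=cap → OVERFLOW (fail)
6. enqueue(71): size=3=cap → OVERFLOW (fail)
7. enqueue(9): size=3=cap → OVERFLOW (fail)
8. enqueue(24): size=3=cap → OVERFLOW (fail)
9. enqueue(71): size=3=cap → OVERFLOW (fail)
10. dequeue(): size=2
11. enqueue(52): size=3
12. dequeue(): size=2
13. enqueue(35): size=3
14. enqueue(66): size=3=cap → OVERFLOW (fail)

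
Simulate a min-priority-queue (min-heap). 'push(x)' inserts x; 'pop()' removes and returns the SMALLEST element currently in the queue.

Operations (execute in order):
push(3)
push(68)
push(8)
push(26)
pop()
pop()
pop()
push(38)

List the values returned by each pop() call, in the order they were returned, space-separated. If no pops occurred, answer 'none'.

push(3): heap contents = [3]
push(68): heap contents = [3, 68]
push(8): heap contents = [3, 8, 68]
push(26): heap contents = [3, 8, 26, 68]
pop() → 3: heap contents = [8, 26, 68]
pop() → 8: heap contents = [26, 68]
pop() → 26: heap contents = [68]
push(38): heap contents = [38, 68]

Answer: 3 8 26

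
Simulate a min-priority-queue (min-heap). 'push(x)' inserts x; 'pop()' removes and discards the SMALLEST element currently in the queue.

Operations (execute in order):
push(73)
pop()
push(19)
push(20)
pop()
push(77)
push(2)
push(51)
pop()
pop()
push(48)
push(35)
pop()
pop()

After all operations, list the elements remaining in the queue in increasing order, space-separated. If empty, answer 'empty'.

Answer: 51 77

Derivation:
push(73): heap contents = [73]
pop() → 73: heap contents = []
push(19): heap contents = [19]
push(20): heap contents = [19, 20]
pop() → 19: heap contents = [20]
push(77): heap contents = [20, 77]
push(2): heap contents = [2, 20, 77]
push(51): heap contents = [2, 20, 51, 77]
pop() → 2: heap contents = [20, 51, 77]
pop() → 20: heap contents = [51, 77]
push(48): heap contents = [48, 51, 77]
push(35): heap contents = [35, 48, 51, 77]
pop() → 35: heap contents = [48, 51, 77]
pop() → 48: heap contents = [51, 77]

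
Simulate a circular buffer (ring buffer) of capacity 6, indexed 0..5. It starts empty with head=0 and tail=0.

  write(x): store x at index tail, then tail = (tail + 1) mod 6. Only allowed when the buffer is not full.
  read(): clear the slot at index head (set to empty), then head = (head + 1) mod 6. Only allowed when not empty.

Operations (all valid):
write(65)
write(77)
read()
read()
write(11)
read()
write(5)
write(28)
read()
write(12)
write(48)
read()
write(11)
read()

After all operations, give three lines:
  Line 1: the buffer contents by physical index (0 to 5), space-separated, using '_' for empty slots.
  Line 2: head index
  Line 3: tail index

write(65): buf=[65 _ _ _ _ _], head=0, tail=1, size=1
write(77): buf=[65 77 _ _ _ _], head=0, tail=2, size=2
read(): buf=[_ 77 _ _ _ _], head=1, tail=2, size=1
read(): buf=[_ _ _ _ _ _], head=2, tail=2, size=0
write(11): buf=[_ _ 11 _ _ _], head=2, tail=3, size=1
read(): buf=[_ _ _ _ _ _], head=3, tail=3, size=0
write(5): buf=[_ _ _ 5 _ _], head=3, tail=4, size=1
write(28): buf=[_ _ _ 5 28 _], head=3, tail=5, size=2
read(): buf=[_ _ _ _ 28 _], head=4, tail=5, size=1
write(12): buf=[_ _ _ _ 28 12], head=4, tail=0, size=2
write(48): buf=[48 _ _ _ 28 12], head=4, tail=1, size=3
read(): buf=[48 _ _ _ _ 12], head=5, tail=1, size=2
write(11): buf=[48 11 _ _ _ 12], head=5, tail=2, size=3
read(): buf=[48 11 _ _ _ _], head=0, tail=2, size=2

Answer: 48 11 _ _ _ _
0
2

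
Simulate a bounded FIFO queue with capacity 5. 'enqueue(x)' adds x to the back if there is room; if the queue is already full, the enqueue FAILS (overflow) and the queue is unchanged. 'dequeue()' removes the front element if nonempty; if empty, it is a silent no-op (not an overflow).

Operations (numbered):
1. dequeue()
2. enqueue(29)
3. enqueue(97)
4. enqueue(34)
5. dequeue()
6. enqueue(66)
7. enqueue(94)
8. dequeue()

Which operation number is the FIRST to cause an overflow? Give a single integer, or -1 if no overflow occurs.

1. dequeue(): empty, no-op, size=0
2. enqueue(29): size=1
3. enqueue(97): size=2
4. enqueue(34): size=3
5. dequeue(): size=2
6. enqueue(66): size=3
7. enqueue(94): size=4
8. dequeue(): size=3

Answer: -1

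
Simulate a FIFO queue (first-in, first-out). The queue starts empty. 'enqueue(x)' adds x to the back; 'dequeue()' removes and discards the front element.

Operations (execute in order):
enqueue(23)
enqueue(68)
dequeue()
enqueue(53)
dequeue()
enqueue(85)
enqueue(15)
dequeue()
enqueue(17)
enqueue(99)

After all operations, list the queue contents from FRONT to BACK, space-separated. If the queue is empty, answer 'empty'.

Answer: 85 15 17 99

Derivation:
enqueue(23): [23]
enqueue(68): [23, 68]
dequeue(): [68]
enqueue(53): [68, 53]
dequeue(): [53]
enqueue(85): [53, 85]
enqueue(15): [53, 85, 15]
dequeue(): [85, 15]
enqueue(17): [85, 15, 17]
enqueue(99): [85, 15, 17, 99]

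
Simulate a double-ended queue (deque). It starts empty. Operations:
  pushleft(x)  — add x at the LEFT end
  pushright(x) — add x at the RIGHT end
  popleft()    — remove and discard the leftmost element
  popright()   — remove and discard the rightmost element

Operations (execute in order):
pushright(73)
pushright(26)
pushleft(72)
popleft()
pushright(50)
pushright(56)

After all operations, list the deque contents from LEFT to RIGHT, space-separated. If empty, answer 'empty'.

Answer: 73 26 50 56

Derivation:
pushright(73): [73]
pushright(26): [73, 26]
pushleft(72): [72, 73, 26]
popleft(): [73, 26]
pushright(50): [73, 26, 50]
pushright(56): [73, 26, 50, 56]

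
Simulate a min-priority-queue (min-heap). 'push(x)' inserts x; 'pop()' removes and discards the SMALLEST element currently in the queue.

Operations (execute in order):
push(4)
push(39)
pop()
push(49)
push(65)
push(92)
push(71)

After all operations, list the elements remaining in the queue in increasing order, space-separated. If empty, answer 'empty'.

Answer: 39 49 65 71 92

Derivation:
push(4): heap contents = [4]
push(39): heap contents = [4, 39]
pop() → 4: heap contents = [39]
push(49): heap contents = [39, 49]
push(65): heap contents = [39, 49, 65]
push(92): heap contents = [39, 49, 65, 92]
push(71): heap contents = [39, 49, 65, 71, 92]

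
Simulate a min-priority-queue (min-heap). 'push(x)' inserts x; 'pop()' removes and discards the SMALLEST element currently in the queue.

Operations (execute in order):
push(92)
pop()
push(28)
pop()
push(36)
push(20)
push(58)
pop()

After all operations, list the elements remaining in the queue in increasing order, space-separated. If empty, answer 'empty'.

push(92): heap contents = [92]
pop() → 92: heap contents = []
push(28): heap contents = [28]
pop() → 28: heap contents = []
push(36): heap contents = [36]
push(20): heap contents = [20, 36]
push(58): heap contents = [20, 36, 58]
pop() → 20: heap contents = [36, 58]

Answer: 36 58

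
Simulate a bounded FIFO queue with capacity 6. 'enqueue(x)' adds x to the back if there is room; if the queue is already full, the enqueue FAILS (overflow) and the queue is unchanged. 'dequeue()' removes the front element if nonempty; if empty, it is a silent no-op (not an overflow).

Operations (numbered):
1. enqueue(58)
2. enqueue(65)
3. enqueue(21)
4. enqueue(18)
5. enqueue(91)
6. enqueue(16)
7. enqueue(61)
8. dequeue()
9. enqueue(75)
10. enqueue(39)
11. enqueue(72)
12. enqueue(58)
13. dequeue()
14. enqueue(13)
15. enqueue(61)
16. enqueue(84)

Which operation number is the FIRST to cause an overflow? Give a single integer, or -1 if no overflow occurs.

1. enqueue(58): size=1
2. enqueue(65): size=2
3. enqueue(21): size=3
4. enqueue(18): size=4
5. enqueue(91): size=5
6. enqueue(16): size=6
7. enqueue(61): size=6=cap → OVERFLOW (fail)
8. dequeue(): size=5
9. enqueue(75): size=6
10. enqueue(39): size=6=cap → OVERFLOW (fail)
11. enqueue(72): size=6=cap → OVERFLOW (fail)
12. enqueue(58): size=6=cap → OVERFLOW (fail)
13. dequeue(): size=5
14. enqueue(13): size=6
15. enqueue(61): size=6=cap → OVERFLOW (fail)
16. enqueue(84): size=6=cap → OVERFLOW (fail)

Answer: 7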